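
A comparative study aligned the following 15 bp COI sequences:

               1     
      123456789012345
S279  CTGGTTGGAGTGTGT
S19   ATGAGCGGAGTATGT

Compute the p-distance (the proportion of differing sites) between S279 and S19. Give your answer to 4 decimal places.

0.3333

The sequences differ at positions 1 (C/A), 4 (G/A), 5 (T/G), 6 (T/C), 12 (G/A).
There are 5 differences over 15 sites, so p = 5/15 = 0.3333.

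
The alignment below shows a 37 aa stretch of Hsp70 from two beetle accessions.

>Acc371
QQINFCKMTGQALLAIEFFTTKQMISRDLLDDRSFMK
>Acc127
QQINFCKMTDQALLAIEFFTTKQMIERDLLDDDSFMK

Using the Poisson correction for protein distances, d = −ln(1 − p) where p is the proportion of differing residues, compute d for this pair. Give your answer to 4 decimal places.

0.0846

Differing sites — 10:G/D; 26:S/E; 33:R/D.
p = 3/37 = 0.081081.
d = −ln(1 − 0.081081) = −ln(0.918919) = 0.0846.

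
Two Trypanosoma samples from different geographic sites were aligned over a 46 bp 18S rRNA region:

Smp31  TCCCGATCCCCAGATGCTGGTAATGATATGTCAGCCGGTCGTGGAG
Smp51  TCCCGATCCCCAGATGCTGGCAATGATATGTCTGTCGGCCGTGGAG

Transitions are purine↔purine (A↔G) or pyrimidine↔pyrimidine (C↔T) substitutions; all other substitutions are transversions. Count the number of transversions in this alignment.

Differing sites — 21:T/C (Ti); 33:A/T (Tv); 35:C/T (Ti); 39:T/C (Ti).
Of the 4 differences, 3 transitions and 1 transversion, so the answer is 1.

1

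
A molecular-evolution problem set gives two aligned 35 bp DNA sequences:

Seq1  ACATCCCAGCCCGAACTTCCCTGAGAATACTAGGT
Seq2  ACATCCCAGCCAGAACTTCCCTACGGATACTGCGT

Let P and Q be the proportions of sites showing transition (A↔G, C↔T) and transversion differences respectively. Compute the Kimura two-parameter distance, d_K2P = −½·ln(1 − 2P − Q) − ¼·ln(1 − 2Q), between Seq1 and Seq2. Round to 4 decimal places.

The sequences differ at positions 12 (C/A, transversion), 23 (G/A, transition), 24 (A/C, transversion), 26 (A/G, transition), 32 (A/G, transition), 33 (G/C, transversion).
Of the 6 differences, 3 transitions and 3 transversions over 35 sites: P = 3/35 = 0.085714, Q = 3/35 = 0.085714.
d = −0.5·ln(0.742858) − 0.25·ln(0.828572) = −0.5·(-0.297250) − 0.25·(-0.188052) = 0.1956.

0.1956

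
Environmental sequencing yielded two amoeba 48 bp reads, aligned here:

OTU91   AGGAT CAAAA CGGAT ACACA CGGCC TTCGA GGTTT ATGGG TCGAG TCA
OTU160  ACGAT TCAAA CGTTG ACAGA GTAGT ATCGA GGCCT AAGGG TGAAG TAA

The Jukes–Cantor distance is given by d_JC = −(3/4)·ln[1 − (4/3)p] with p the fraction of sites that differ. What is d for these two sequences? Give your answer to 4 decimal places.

Mismatches occur at site 2 (G→C), site 6 (C→T), site 7 (A→C), site 13 (G→T), site 14 (A→T), site 15 (T→G), site 19 (C→G), site 21 (C→G), site 22 (G→T), site 23 (G→A), site 24 (C→G), site 25 (C→T), site 26 (T→A), site 33 (T→C), site 34 (T→C), site 37 (T→A), site 42 (C→G), site 43 (G→A), site 47 (C→A).
p = 19/48 = 0.395833.
d = −0.75 · ln(1 − (4/3)·0.395833) = −0.75 · ln(0.472223) = −0.75 · (-0.750304) = 0.5627.

0.5627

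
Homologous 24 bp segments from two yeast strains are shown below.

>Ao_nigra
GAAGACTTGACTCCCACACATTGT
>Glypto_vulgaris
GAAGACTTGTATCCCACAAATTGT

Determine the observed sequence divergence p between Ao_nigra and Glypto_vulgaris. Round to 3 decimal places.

Mismatches occur at site 10 (A↔T), site 11 (C↔A), site 19 (C↔A).
There are 3 differences over 24 sites, so p = 3/24 = 0.125.

0.125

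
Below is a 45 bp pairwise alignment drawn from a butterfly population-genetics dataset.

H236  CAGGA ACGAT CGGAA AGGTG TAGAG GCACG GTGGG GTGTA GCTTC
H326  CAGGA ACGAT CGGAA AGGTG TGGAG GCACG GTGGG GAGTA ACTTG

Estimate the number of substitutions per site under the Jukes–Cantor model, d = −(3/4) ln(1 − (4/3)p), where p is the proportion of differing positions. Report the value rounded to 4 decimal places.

The sequences differ at positions 22 (A/G), 37 (T/A), 41 (G/A), 45 (C/G).
p = 4/45 = 0.088889.
d = −0.75 · ln(1 − (4/3)·0.088889) = −0.75 · ln(0.881481) = −0.75 · (-0.126152) = 0.0946.

0.0946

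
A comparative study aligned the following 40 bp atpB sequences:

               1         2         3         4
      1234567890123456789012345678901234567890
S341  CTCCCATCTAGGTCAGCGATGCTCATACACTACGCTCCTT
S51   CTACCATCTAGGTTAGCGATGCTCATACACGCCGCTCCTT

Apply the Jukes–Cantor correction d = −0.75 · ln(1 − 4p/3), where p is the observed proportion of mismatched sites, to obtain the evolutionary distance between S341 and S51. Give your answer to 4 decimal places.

0.1073

The sequences differ at positions 3 (C/A), 14 (C/T), 31 (T/G), 32 (A/C).
p = 4/40 = 0.100000.
d = −0.75 · ln(1 − (4/3)·0.100000) = −0.75 · ln(0.866667) = −0.75 · (-0.143100) = 0.1073.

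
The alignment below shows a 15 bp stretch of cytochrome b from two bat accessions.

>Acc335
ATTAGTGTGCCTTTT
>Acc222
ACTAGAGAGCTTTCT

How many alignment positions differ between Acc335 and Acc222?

Differing sites — 2:T/C; 6:T/A; 8:T/A; 11:C/T; 14:T/C.
That gives 5 mismatches out of 15 aligned sites, so the Hamming distance is 5.

5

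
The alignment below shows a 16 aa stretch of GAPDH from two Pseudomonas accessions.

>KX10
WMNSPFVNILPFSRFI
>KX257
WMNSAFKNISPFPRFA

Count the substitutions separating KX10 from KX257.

Differing sites — 5:P/A; 7:V/K; 10:L/S; 13:S/P; 16:I/A.
That gives 5 mismatches out of 16 aligned sites, so the Hamming distance is 5.

5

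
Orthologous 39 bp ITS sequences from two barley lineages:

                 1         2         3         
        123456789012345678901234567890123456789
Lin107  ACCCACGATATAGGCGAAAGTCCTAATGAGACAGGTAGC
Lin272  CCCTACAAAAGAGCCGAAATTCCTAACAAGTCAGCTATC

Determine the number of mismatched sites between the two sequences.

12

Mismatches occur at site 1 (A↔C), site 4 (C↔T), site 7 (G↔A), site 9 (T↔A), site 11 (T↔G), site 14 (G↔C), site 20 (G↔T), site 27 (T↔C), site 28 (G↔A), site 31 (A↔T), site 35 (G↔C), site 38 (G↔T).
That gives 12 mismatches out of 39 aligned sites, so the Hamming distance is 12.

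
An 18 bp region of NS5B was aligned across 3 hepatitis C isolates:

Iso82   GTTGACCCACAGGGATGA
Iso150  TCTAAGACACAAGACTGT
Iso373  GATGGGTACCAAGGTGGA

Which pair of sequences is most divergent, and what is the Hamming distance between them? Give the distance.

Pairwise Hamming distances:
  Iso82 vs Iso150: 9
  Iso82 vs Iso373: 9
  Iso150 vs Iso373: 11
The largest is 11, between Iso150 and Iso373.

11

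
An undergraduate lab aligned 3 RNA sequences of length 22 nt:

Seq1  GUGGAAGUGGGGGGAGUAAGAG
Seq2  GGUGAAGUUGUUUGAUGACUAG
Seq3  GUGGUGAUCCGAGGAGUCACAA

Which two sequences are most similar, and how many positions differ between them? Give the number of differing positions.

Pairwise Hamming distances:
  Seq1 vs Seq2: 10
  Seq1 vs Seq3: 9
  Seq2 vs Seq3: 16
The smallest is 9, between Seq1 and Seq3.

9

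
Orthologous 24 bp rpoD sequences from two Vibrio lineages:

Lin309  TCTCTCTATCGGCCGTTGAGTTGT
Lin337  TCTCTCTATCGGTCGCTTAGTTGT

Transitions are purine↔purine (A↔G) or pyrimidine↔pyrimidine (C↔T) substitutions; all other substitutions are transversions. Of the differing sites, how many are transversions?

1

Differing sites — 13:C/T (Ti); 16:T/C (Ti); 18:G/T (Tv).
Of the 3 differences, 2 transitions and 1 transversion, so the answer is 1.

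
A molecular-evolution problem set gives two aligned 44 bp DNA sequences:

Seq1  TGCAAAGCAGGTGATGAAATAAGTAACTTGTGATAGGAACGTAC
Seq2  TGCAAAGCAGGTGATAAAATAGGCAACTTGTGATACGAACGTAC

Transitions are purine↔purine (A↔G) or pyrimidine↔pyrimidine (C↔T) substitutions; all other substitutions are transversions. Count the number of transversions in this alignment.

1

Mismatches occur at site 16 (G→A, transition), site 22 (A→G, transition), site 24 (T→C, transition), site 36 (G→C, transversion).
Of the 4 differences, 3 transitions and 1 transversion, so the answer is 1.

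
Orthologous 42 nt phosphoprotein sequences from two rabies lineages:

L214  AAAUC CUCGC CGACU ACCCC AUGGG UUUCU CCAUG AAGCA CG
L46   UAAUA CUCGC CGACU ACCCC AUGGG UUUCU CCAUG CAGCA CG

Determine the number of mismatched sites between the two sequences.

Differing sites — 1:A/U; 5:C/A; 36:A/C.
That gives 3 mismatches out of 42 aligned sites, so the Hamming distance is 3.

3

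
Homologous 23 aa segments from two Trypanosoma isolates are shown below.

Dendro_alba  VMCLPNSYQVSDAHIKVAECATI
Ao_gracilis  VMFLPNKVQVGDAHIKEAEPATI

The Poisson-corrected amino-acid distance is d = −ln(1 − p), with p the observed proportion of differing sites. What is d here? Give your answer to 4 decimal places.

0.3023

Mismatches occur at site 3 (C↔F), site 7 (S↔K), site 8 (Y↔V), site 11 (S↔G), site 17 (V↔E), site 20 (C↔P).
p = 6/23 = 0.260870.
d = −ln(1 − 0.260870) = −ln(0.739130) = 0.3023.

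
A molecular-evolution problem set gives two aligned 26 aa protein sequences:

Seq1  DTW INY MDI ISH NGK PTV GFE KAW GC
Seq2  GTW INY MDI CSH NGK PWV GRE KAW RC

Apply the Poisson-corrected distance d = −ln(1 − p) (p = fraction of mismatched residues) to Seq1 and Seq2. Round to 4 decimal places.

Differing sites — 1:D/G; 10:I/C; 17:T/W; 20:F/R; 25:G/R.
p = 5/26 = 0.192308.
d = −ln(1 − 0.192308) = −ln(0.807692) = 0.2136.

0.2136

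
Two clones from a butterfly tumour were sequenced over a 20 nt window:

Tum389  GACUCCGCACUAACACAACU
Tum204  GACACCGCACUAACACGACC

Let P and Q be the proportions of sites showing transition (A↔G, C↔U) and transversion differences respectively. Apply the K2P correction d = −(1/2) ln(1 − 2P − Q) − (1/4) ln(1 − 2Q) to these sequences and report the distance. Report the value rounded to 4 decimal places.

Differing sites — 4:U/A (Tv); 17:A/G (Ti); 20:U/C (Ti).
Of the 3 differences, 2 transitions and 1 transversion over 20 sites: P = 2/20 = 0.100000, Q = 1/20 = 0.050000.
d = −0.5·ln(0.750000) − 0.25·ln(0.900000) = −0.5·(-0.287682) − 0.25·(-0.105361) = 0.1702.

0.1702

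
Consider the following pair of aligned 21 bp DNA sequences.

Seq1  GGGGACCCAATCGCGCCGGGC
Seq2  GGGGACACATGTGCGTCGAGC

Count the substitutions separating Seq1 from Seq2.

6

Mismatches occur at site 7 (C/A), site 10 (A/T), site 11 (T/G), site 12 (C/T), site 16 (C/T), site 19 (G/A).
That gives 6 mismatches out of 21 aligned sites, so the Hamming distance is 6.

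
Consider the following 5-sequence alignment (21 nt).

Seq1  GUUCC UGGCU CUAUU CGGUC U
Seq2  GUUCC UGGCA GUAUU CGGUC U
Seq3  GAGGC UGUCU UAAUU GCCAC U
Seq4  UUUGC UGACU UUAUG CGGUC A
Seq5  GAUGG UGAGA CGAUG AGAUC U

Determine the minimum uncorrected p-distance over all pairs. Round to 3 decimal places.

0.095

Pairwise Hamming distances:
  Seq1 vs Seq2: 2
  Seq1 vs Seq3: 10
  Seq1 vs Seq4: 6
  Seq1 vs Seq5: 10
  Seq2 vs Seq3: 11
  Seq2 vs Seq4: 7
  Seq2 vs Seq5: 10
  Seq3 vs Seq4: 11
  Seq3 vs Seq5: 12
  Seq4 vs Seq5: 10
The smallest is 2 mismatches, between Seq1 and Seq2; p = 2/21 = 0.095.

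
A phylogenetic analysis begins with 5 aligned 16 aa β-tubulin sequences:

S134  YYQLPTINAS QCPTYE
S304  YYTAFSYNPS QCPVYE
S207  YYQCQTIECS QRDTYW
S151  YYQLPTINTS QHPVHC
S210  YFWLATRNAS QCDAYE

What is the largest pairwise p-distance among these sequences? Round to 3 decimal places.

Pairwise Hamming distances:
  S134 vs S304: 7
  S134 vs S207: 7
  S134 vs S151: 5
  S134 vs S210: 6
  S304 vs S207: 11
  S304 vs S151: 9
  S304 vs S210: 9
  S207 vs S151: 9
  S207 vs S210: 10
  S151 vs S210: 10
The largest is 11 mismatches, between S304 and S207; p = 11/16 = 0.688.

0.688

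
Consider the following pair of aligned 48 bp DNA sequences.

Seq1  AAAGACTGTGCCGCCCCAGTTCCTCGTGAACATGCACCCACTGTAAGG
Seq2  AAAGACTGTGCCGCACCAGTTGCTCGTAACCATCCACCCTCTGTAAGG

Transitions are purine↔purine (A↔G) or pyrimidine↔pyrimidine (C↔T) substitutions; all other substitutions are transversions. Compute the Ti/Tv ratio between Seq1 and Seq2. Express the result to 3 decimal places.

0.200

Mismatches occur at site 15 (C/A, transversion), site 22 (C/G, transversion), site 28 (G/A, transition), site 30 (A/C, transversion), site 34 (G/C, transversion), site 40 (A/T, transversion).
Of the 6 differences, 1 transition and 5 transversions, so Ti/Tv = 1/5 = 0.200.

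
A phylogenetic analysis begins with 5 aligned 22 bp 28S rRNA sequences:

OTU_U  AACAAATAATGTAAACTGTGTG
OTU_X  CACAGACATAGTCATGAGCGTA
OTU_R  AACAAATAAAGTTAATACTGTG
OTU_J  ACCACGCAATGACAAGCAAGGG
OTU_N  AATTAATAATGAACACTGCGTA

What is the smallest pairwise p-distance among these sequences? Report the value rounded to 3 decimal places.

0.227

Pairwise Hamming distances:
  OTU_U vs OTU_X: 11
  OTU_U vs OTU_R: 5
  OTU_U vs OTU_J: 11
  OTU_U vs OTU_N: 6
  OTU_X vs OTU_R: 10
  OTU_X vs OTU_J: 13
  OTU_X vs OTU_N: 13
  OTU_R vs OTU_J: 12
  OTU_R vs OTU_N: 11
  OTU_J vs OTU_N: 14
The smallest is 5 mismatches, between OTU_U and OTU_R; p = 5/22 = 0.227.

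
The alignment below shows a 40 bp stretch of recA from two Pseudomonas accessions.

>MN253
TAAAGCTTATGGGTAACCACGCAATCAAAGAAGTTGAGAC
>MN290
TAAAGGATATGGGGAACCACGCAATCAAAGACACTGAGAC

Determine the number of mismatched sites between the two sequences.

Mismatches occur at site 6 (C↔G), site 7 (T↔A), site 14 (T↔G), site 32 (A↔C), site 33 (G↔A), site 34 (T↔C).
That gives 6 mismatches out of 40 aligned sites, so the Hamming distance is 6.

6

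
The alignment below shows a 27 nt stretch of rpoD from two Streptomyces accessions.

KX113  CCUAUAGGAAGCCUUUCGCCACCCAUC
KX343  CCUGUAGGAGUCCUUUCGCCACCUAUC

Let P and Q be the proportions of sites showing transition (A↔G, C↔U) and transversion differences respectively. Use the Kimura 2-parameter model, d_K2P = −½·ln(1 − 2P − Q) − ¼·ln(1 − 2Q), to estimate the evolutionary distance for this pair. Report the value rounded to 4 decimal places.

0.1693

Differing sites — 4:A/G (Ti); 10:A/G (Ti); 11:G/U (Tv); 24:C/U (Ti).
Of the 4 differences, 3 transitions and 1 transversion over 27 sites: P = 3/27 = 0.111111, Q = 1/27 = 0.037037.
d = −0.5·ln(0.740741) − 0.25·ln(0.925926) = −0.5·(-0.300104) − 0.25·(-0.076961) = 0.1693.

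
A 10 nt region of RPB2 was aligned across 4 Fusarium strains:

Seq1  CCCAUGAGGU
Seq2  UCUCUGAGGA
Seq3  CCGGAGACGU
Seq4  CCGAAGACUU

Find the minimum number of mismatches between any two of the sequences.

2

Pairwise Hamming distances:
  Seq1 vs Seq2: 4
  Seq1 vs Seq3: 4
  Seq1 vs Seq4: 4
  Seq2 vs Seq3: 6
  Seq2 vs Seq4: 7
  Seq3 vs Seq4: 2
The smallest is 2, between Seq3 and Seq4.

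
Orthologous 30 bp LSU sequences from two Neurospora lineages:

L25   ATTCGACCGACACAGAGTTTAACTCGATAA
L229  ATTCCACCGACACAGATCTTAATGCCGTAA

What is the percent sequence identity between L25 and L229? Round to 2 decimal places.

Differing sites — 5:G/C; 17:G/T; 18:T/C; 23:C/T; 24:T/G; 26:G/C; 27:A/G.
23 of the 30 sites match, so the percent identity is 23/30 × 100 = 76.67%.

76.67%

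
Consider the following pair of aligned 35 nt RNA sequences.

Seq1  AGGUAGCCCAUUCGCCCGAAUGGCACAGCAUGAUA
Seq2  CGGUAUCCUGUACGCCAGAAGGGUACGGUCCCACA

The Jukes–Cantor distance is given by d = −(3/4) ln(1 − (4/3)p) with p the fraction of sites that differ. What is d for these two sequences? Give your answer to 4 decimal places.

0.5716

The sequences differ at positions 1 (A/C), 6 (G/U), 9 (C/U), 10 (A/G), 12 (U/A), 17 (C/A), 21 (U/G), 24 (C/U), 27 (A/G), 29 (C/U), 30 (A/C), 31 (U/C), 32 (G/C), 34 (U/C).
p = 14/35 = 0.400000.
d = −0.75 · ln(1 − (4/3)·0.400000) = −0.75 · ln(0.466667) = −0.75 · (-0.762139) = 0.5716.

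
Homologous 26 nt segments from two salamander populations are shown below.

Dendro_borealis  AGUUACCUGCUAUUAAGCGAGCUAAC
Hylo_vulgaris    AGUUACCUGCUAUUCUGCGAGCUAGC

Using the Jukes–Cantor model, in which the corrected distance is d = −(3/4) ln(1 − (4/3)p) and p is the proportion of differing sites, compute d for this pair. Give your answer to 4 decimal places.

Differing sites — 15:A/C; 16:A/U; 25:A/G.
p = 3/26 = 0.115385.
d = −0.75 · ln(1 − (4/3)·0.115385) = −0.75 · ln(0.846153) = −0.75 · (-0.167055) = 0.1253.

0.1253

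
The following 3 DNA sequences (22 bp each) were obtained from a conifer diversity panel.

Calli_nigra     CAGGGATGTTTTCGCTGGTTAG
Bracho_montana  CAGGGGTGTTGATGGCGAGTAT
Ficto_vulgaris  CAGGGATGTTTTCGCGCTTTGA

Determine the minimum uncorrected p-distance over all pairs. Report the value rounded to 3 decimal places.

Pairwise Hamming distances:
  Calli_nigra vs Bracho_montana: 9
  Calli_nigra vs Ficto_vulgaris: 5
  Bracho_montana vs Ficto_vulgaris: 11
The smallest is 5 mismatches, between Calli_nigra and Ficto_vulgaris; p = 5/22 = 0.227.

0.227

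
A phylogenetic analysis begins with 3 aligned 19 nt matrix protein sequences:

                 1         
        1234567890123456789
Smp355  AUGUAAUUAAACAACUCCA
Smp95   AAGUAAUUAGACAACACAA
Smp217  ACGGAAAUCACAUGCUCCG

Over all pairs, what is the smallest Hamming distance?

Pairwise Hamming distances:
  Smp355 vs Smp95: 4
  Smp355 vs Smp217: 9
  Smp95 vs Smp217: 12
The smallest is 4, between Smp355 and Smp95.

4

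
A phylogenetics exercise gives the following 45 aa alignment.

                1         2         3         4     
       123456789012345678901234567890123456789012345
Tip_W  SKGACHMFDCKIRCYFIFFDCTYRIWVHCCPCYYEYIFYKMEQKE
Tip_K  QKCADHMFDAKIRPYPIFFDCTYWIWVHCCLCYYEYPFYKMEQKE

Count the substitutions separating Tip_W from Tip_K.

The sequences differ at positions 1 (S/Q), 3 (G/C), 5 (C/D), 10 (C/A), 14 (C/P), 16 (F/P), 24 (R/W), 31 (P/L), 37 (I/P).
That gives 9 mismatches out of 45 aligned sites, so the Hamming distance is 9.

9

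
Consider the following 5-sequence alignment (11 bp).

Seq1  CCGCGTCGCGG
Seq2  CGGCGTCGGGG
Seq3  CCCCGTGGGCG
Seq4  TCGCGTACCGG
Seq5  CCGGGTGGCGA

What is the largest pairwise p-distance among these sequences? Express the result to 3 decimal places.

0.545

Pairwise Hamming distances:
  Seq1 vs Seq2: 2
  Seq1 vs Seq3: 4
  Seq1 vs Seq4: 3
  Seq1 vs Seq5: 3
  Seq2 vs Seq3: 4
  Seq2 vs Seq4: 5
  Seq2 vs Seq5: 5
  Seq3 vs Seq4: 6
  Seq3 vs Seq5: 5
  Seq4 vs Seq5: 5
The largest is 6 mismatches, between Seq3 and Seq4; p = 6/11 = 0.545.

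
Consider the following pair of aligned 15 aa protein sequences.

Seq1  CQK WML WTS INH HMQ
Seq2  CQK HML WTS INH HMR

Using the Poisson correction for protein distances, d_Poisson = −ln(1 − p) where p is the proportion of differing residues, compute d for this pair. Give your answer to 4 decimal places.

0.1431

Mismatches occur at site 4 (W→H), site 15 (Q→R).
p = 2/15 = 0.133333.
d = −ln(1 − 0.133333) = −ln(0.866667) = 0.1431.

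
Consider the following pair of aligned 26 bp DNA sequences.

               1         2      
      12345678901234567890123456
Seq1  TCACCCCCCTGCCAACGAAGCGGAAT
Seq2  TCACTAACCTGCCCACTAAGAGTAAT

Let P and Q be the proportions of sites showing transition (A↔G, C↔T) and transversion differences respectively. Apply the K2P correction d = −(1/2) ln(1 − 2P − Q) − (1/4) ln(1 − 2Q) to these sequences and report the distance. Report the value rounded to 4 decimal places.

0.3386

Mismatches occur at site 5 (C/T, transition), site 6 (C/A, transversion), site 7 (C/A, transversion), site 14 (A/C, transversion), site 17 (G/T, transversion), site 21 (C/A, transversion), site 23 (G/T, transversion).
Of the 7 differences, 1 transition and 6 transversions over 26 sites: P = 1/26 = 0.038462, Q = 6/26 = 0.230769.
d = −0.5·ln(0.692307) − 0.25·ln(0.538462) = −0.5·(-0.367726) − 0.25·(-0.619038) = 0.3386.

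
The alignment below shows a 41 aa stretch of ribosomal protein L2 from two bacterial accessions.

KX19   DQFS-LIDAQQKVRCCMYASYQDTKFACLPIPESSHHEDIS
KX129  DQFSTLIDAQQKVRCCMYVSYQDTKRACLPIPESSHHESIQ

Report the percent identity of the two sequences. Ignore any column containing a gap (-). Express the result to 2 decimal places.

90.00%

Excluding the 1 gap column leaves 40 comparable sites.
The sequences differ at positions 19 (A/V), 26 (F/R), 39 (D/S), 41 (S/Q).
36 of the 40 comparable sites match, so the percent identity is 36/40 × 100 = 90.00%.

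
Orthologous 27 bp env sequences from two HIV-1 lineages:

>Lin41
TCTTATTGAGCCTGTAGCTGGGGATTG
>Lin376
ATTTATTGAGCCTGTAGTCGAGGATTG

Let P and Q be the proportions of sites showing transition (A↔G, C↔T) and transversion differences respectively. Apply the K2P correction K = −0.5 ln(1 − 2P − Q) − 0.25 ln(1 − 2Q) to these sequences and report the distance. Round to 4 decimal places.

The sequences differ at positions 1 (T/A, transversion), 2 (C/T, transition), 18 (C/T, transition), 19 (T/C, transition), 21 (G/A, transition).
Of the 5 differences, 4 transitions and 1 transversion over 27 sites: P = 4/27 = 0.148148, Q = 1/27 = 0.037037.
d = −0.5·ln(0.666667) − 0.25·ln(0.925926) = −0.5·(-0.405465) − 0.25·(-0.076961) = 0.2220.

0.2220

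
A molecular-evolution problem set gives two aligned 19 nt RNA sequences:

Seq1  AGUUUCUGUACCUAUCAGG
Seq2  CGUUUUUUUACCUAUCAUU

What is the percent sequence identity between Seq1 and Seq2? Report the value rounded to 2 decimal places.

73.68%

Mismatches occur at site 1 (A↔C), site 6 (C↔U), site 8 (G↔U), site 18 (G↔U), site 19 (G↔U).
14 of the 19 sites match, so the percent identity is 14/19 × 100 = 73.68%.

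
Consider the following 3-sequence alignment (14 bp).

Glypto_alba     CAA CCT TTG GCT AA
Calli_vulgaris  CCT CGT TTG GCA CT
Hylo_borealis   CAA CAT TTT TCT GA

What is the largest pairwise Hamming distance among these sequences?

Pairwise Hamming distances:
  Glypto_alba vs Calli_vulgaris: 6
  Glypto_alba vs Hylo_borealis: 4
  Calli_vulgaris vs Hylo_borealis: 8
The largest is 8, between Calli_vulgaris and Hylo_borealis.

8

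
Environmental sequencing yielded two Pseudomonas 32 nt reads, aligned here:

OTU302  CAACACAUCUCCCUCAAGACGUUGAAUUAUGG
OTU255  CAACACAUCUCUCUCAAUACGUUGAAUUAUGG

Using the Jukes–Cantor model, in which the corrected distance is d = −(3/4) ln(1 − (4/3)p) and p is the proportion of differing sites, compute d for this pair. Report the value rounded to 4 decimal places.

The sequences differ at positions 12 (C/U), 18 (G/U).
p = 2/32 = 0.062500.
d = −0.75 · ln(1 − (4/3)·0.062500) = −0.75 · ln(0.916667) = −0.75 · (-0.087011) = 0.0653.

0.0653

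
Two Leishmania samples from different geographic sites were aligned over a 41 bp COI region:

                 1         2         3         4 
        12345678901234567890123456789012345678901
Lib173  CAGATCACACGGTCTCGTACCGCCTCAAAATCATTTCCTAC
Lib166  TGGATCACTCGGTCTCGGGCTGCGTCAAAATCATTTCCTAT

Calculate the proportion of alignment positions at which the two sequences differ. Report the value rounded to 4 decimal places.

0.1951

Differing sites — 1:C/T; 2:A/G; 9:A/T; 18:T/G; 19:A/G; 21:C/T; 24:C/G; 41:C/T.
There are 8 differences over 41 sites, so p = 8/41 = 0.1951.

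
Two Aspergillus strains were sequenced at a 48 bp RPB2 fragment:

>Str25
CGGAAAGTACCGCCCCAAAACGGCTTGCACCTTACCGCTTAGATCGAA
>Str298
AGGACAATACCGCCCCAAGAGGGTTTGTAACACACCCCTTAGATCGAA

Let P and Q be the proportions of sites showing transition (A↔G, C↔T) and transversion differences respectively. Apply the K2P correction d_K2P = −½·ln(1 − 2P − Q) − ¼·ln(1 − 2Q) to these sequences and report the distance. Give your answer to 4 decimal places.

0.2747

Differing sites — 1:C/A (Tv); 5:A/C (Tv); 7:G/A (Ti); 19:A/G (Ti); 21:C/G (Tv); 24:C/T (Ti); 28:C/T (Ti); 30:C/A (Tv); 32:T/A (Tv); 33:T/C (Ti); 37:G/C (Tv).
Of the 11 differences, 5 transitions and 6 transversions over 48 sites: P = 5/48 = 0.104167, Q = 6/48 = 0.125000.
d = −0.5·ln(0.666666) − 0.25·ln(0.750000) = −0.5·(-0.405466) − 0.25·(-0.287682) = 0.2747.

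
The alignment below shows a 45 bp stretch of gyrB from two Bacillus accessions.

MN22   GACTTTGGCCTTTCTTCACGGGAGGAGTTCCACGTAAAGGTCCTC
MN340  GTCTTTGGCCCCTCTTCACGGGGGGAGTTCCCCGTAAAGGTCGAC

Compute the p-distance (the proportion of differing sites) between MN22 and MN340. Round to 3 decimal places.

0.156

Differing sites — 2:A/T; 11:T/C; 12:T/C; 23:A/G; 32:A/C; 43:C/G; 44:T/A.
There are 7 differences over 45 sites, so p = 7/45 = 0.156.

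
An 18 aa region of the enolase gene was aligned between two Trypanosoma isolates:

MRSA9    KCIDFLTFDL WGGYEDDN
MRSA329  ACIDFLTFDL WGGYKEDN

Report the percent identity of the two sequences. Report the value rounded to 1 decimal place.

83.3%

The sequences differ at positions 1 (K/A), 15 (E/K), 16 (D/E).
15 of the 18 sites match, so the percent identity is 15/18 × 100 = 83.3%.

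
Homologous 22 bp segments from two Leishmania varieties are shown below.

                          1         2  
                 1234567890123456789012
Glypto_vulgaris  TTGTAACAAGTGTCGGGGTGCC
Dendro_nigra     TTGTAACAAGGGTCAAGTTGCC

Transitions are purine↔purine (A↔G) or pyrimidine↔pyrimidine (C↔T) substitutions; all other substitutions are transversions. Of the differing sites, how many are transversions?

The sequences differ at positions 11 (T/G, transversion), 15 (G/A, transition), 16 (G/A, transition), 18 (G/T, transversion).
Of the 4 differences, 2 transitions and 2 transversions, so the answer is 2.

2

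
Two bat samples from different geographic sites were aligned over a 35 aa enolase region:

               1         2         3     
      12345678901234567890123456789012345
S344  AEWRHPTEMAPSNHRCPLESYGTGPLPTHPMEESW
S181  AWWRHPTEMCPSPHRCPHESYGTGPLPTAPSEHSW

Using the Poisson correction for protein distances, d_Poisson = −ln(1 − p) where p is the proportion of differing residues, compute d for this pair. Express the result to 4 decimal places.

Differing sites — 2:E/W; 10:A/C; 13:N/P; 18:L/H; 29:H/A; 31:M/S; 33:E/H.
p = 7/35 = 0.200000.
d = −ln(1 − 0.200000) = −ln(0.800000) = 0.2231.

0.2231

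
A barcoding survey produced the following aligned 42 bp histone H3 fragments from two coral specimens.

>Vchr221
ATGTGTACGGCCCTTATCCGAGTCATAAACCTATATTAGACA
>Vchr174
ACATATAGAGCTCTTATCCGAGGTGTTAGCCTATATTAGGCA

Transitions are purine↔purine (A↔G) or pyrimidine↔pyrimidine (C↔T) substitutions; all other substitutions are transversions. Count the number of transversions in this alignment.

Differing sites — 2:T/C (Ti); 3:G/A (Ti); 5:G/A (Ti); 8:C/G (Tv); 9:G/A (Ti); 12:C/T (Ti); 23:T/G (Tv); 24:C/T (Ti); 25:A/G (Ti); 27:A/T (Tv); 29:A/G (Ti); 40:A/G (Ti).
Of the 12 differences, 9 transitions and 3 transversions, so the answer is 3.

3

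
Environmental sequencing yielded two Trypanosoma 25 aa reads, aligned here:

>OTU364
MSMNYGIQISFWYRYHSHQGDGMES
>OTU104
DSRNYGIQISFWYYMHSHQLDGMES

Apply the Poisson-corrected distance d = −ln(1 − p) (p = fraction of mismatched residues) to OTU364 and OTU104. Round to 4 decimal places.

Mismatches occur at site 1 (M→D), site 3 (M→R), site 14 (R→Y), site 15 (Y→M), site 20 (G→L).
p = 5/25 = 0.200000.
d = −ln(1 − 0.200000) = −ln(0.800000) = 0.2231.

0.2231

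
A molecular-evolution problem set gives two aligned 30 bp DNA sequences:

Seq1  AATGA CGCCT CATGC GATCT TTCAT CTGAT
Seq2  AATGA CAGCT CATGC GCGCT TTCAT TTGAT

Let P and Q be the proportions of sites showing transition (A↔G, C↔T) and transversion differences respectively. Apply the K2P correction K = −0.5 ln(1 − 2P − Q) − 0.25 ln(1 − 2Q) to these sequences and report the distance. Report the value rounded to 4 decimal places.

0.1886

Differing sites — 7:G/A (Ti); 8:C/G (Tv); 17:A/C (Tv); 18:T/G (Tv); 26:C/T (Ti).
Of the 5 differences, 2 transitions and 3 transversions over 30 sites: P = 2/30 = 0.066667, Q = 3/30 = 0.100000.
d = −0.5·ln(0.766666) − 0.25·ln(0.800000) = −0.5·(-0.265704) − 0.25·(-0.223144) = 0.1886.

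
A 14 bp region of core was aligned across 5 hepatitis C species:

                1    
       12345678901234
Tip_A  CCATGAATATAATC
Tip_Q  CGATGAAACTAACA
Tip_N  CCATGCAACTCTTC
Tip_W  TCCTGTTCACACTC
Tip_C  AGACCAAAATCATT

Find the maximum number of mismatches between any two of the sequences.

12

Pairwise Hamming distances:
  Tip_A vs Tip_Q: 5
  Tip_A vs Tip_N: 5
  Tip_A vs Tip_W: 7
  Tip_A vs Tip_C: 7
  Tip_Q vs Tip_N: 6
  Tip_Q vs Tip_W: 11
  Tip_Q vs Tip_C: 7
  Tip_N vs Tip_W: 9
  Tip_N vs Tip_C: 8
  Tip_W vs Tip_C: 12
The largest is 12, between Tip_W and Tip_C.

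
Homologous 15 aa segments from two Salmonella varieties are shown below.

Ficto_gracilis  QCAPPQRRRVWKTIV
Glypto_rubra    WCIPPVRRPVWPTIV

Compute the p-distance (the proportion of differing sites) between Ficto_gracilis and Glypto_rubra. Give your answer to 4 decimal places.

0.3333

Mismatches occur at site 1 (Q/W), site 3 (A/I), site 6 (Q/V), site 9 (R/P), site 12 (K/P).
There are 5 differences over 15 sites, so p = 5/15 = 0.3333.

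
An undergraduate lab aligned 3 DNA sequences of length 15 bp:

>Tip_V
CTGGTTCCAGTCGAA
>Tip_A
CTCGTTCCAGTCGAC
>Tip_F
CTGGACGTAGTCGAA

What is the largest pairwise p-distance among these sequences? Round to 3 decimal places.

Pairwise Hamming distances:
  Tip_V vs Tip_A: 2
  Tip_V vs Tip_F: 4
  Tip_A vs Tip_F: 6
The largest is 6 mismatches, between Tip_A and Tip_F; p = 6/15 = 0.400.

0.400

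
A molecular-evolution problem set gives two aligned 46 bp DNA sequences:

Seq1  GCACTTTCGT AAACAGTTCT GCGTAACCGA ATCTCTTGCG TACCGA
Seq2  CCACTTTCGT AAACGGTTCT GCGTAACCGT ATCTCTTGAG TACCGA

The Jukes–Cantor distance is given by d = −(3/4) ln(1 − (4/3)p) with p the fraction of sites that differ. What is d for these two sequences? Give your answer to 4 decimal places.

Differing sites — 1:G/C; 15:A/G; 30:A/T; 39:C/A.
p = 4/46 = 0.086957.
d = −0.75 · ln(1 − (4/3)·0.086957) = −0.75 · ln(0.884057) = −0.75 · (-0.123234) = 0.0924.

0.0924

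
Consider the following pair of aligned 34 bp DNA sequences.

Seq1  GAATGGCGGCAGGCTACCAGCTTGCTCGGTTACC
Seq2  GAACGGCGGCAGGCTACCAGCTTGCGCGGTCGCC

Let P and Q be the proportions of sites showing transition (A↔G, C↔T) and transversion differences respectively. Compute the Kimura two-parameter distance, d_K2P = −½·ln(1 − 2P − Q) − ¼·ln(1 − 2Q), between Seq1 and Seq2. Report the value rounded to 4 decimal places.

The sequences differ at positions 4 (T/C, transition), 26 (T/G, transversion), 31 (T/C, transition), 32 (A/G, transition).
Of the 4 differences, 3 transitions and 1 transversion over 34 sites: P = 3/34 = 0.088235, Q = 1/34 = 0.029412.
d = −0.5·ln(0.794118) − 0.25·ln(0.941176) = −0.5·(-0.230523) − 0.25·(-0.060625) = 0.1304.

0.1304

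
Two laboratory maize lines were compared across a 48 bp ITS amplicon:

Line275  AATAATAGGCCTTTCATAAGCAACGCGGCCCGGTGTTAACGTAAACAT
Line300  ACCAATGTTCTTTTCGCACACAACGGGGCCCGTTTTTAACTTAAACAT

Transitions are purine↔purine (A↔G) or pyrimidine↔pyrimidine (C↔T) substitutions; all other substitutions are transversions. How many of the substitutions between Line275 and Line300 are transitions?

The sequences differ at positions 2 (A/C, transversion), 3 (T/C, transition), 7 (A/G, transition), 8 (G/T, transversion), 9 (G/T, transversion), 11 (C/T, transition), 16 (A/G, transition), 17 (T/C, transition), 19 (A/C, transversion), 20 (G/A, transition), 26 (C/G, transversion), 33 (G/T, transversion), 35 (G/T, transversion), 41 (G/T, transversion).
Of the 14 differences, 6 transitions and 8 transversions, so the answer is 6.

6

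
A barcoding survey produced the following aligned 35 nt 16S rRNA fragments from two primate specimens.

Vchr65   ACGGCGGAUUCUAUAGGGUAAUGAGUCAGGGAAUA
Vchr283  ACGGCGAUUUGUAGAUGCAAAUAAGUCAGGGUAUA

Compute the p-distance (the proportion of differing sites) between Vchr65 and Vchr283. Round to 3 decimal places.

0.257

Mismatches occur at site 7 (G→A), site 8 (A→U), site 11 (C→G), site 14 (U→G), site 16 (G→U), site 18 (G→C), site 19 (U→A), site 23 (G→A), site 32 (A→U).
There are 9 differences over 35 sites, so p = 9/35 = 0.257.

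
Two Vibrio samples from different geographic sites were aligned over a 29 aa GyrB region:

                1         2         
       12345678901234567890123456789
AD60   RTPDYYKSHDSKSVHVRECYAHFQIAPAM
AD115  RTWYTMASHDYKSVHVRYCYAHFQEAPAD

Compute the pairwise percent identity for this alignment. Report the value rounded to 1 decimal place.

Differing sites — 3:P/W; 4:D/Y; 5:Y/T; 6:Y/M; 7:K/A; 11:S/Y; 18:E/Y; 25:I/E; 29:M/D.
20 of the 29 sites match, so the percent identity is 20/29 × 100 = 69.0%.

69.0%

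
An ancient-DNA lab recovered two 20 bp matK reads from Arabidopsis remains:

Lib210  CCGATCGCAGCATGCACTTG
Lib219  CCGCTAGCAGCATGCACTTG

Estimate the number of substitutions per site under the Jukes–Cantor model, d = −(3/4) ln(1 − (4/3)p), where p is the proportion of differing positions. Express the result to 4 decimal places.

Mismatches occur at site 4 (A/C), site 6 (C/A).
p = 2/20 = 0.100000.
d = −0.75 · ln(1 − (4/3)·0.100000) = −0.75 · ln(0.866667) = −0.75 · (-0.143100) = 0.1073.

0.1073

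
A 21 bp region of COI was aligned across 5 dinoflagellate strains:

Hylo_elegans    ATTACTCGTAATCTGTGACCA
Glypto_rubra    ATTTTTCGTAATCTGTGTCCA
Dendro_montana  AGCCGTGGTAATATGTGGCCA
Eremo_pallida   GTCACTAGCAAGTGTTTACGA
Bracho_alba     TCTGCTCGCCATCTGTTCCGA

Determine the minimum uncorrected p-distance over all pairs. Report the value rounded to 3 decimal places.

Pairwise Hamming distances:
  Hylo_elegans vs Glypto_rubra: 3
  Hylo_elegans vs Dendro_montana: 7
  Hylo_elegans vs Eremo_pallida: 10
  Hylo_elegans vs Bracho_alba: 8
  Glypto_rubra vs Dendro_montana: 7
  Glypto_rubra vs Eremo_pallida: 13
  Glypto_rubra vs Bracho_alba: 9
  Dendro_montana vs Eremo_pallida: 13
  Dendro_montana vs Bracho_alba: 12
  Eremo_pallida vs Bracho_alba: 11
The smallest is 3 mismatches, between Hylo_elegans and Glypto_rubra; p = 3/21 = 0.143.

0.143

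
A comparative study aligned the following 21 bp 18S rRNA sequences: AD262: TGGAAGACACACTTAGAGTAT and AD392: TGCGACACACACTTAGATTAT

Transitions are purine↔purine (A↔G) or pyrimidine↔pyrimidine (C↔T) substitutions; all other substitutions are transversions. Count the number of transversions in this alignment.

3

Differing sites — 3:G/C (Tv); 4:A/G (Ti); 6:G/C (Tv); 18:G/T (Tv).
Of the 4 differences, 1 transition and 3 transversions, so the answer is 3.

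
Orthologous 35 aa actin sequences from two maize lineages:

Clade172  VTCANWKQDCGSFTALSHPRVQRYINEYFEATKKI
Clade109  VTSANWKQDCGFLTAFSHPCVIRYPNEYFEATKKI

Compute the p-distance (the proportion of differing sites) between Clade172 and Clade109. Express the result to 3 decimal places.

The sequences differ at positions 3 (C/S), 12 (S/F), 13 (F/L), 16 (L/F), 20 (R/C), 22 (Q/I), 25 (I/P).
There are 7 differences over 35 sites, so p = 7/35 = 0.200.

0.200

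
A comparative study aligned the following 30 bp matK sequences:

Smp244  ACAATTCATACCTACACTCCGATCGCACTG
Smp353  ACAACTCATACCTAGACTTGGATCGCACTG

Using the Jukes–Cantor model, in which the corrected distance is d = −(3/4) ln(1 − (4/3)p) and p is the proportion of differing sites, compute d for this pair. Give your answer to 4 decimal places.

0.1468

Mismatches occur at site 5 (T/C), site 15 (C/G), site 19 (C/T), site 20 (C/G).
p = 4/30 = 0.133333.
d = −0.75 · ln(1 − (4/3)·0.133333) = −0.75 · ln(0.822223) = −0.75 · (-0.195744) = 0.1468.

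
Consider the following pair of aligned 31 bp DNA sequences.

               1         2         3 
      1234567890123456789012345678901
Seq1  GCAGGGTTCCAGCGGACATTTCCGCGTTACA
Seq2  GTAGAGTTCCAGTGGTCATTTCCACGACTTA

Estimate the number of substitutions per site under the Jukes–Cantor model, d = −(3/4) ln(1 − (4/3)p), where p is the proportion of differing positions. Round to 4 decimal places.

0.3672

Mismatches occur at site 2 (C/T), site 5 (G/A), site 13 (C/T), site 16 (A/T), site 24 (G/A), site 27 (T/A), site 28 (T/C), site 29 (A/T), site 30 (C/T).
p = 9/31 = 0.290323.
d = −0.75 · ln(1 − (4/3)·0.290323) = −0.75 · ln(0.612903) = −0.75 · (-0.489549) = 0.3672.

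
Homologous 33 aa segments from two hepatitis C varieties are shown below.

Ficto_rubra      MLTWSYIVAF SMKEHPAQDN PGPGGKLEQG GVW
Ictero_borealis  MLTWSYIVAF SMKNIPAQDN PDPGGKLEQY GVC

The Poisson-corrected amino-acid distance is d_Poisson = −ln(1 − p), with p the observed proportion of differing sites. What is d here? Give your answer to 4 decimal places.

0.1643

Differing sites — 14:E/N; 15:H/I; 22:G/D; 30:G/Y; 33:W/C.
p = 5/33 = 0.151515.
d = −ln(1 − 0.151515) = −ln(0.848485) = 0.1643.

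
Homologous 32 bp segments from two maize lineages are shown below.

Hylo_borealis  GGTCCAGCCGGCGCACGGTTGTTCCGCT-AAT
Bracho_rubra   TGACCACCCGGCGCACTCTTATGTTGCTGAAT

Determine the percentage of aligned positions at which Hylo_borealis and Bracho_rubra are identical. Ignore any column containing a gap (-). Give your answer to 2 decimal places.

70.97%

Excluding the 1 gap column leaves 31 comparable sites.
Differing sites — 1:G/T; 3:T/A; 7:G/C; 17:G/T; 18:G/C; 21:G/A; 23:T/G; 24:C/T; 25:C/T.
22 of the 31 comparable sites match, so the percent identity is 22/31 × 100 = 70.97%.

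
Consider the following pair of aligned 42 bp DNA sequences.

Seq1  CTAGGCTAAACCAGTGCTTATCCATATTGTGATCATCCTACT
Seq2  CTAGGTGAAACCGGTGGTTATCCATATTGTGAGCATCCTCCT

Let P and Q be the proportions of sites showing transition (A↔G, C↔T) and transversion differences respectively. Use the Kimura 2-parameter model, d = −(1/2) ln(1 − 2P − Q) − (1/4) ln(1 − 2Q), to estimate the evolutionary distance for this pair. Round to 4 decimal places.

0.1585

Mismatches occur at site 6 (C→T, transition), site 7 (T→G, transversion), site 13 (A→G, transition), site 17 (C→G, transversion), site 33 (T→G, transversion), site 40 (A→C, transversion).
Of the 6 differences, 2 transitions and 4 transversions over 42 sites: P = 2/42 = 0.047619, Q = 4/42 = 0.095238.
d = −0.5·ln(0.809524) − 0.25·ln(0.809524) = −0.5·(-0.211309) − 0.25·(-0.211309) = 0.1585.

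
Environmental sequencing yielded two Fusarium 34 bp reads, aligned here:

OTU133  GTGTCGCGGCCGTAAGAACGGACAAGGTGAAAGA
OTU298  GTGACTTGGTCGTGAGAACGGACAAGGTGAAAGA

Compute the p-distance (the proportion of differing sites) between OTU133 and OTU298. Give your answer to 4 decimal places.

0.1471

The sequences differ at positions 4 (T/A), 6 (G/T), 7 (C/T), 10 (C/T), 14 (A/G).
There are 5 differences over 34 sites, so p = 5/34 = 0.1471.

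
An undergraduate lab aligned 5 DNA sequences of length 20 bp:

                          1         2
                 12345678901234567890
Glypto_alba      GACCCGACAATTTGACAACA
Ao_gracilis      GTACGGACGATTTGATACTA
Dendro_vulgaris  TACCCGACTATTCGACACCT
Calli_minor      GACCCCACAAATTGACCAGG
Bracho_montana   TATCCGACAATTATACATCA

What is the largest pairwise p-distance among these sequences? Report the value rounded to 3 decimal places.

0.550

Pairwise Hamming distances:
  Glypto_alba vs Ao_gracilis: 7
  Glypto_alba vs Dendro_vulgaris: 5
  Glypto_alba vs Calli_minor: 5
  Glypto_alba vs Bracho_montana: 5
  Ao_gracilis vs Dendro_vulgaris: 9
  Ao_gracilis vs Calli_minor: 11
  Ao_gracilis vs Bracho_montana: 10
  Dendro_vulgaris vs Calli_minor: 9
  Dendro_vulgaris vs Bracho_montana: 6
  Calli_minor vs Bracho_montana: 10
The largest is 11 mismatches, between Ao_gracilis and Calli_minor; p = 11/20 = 0.550.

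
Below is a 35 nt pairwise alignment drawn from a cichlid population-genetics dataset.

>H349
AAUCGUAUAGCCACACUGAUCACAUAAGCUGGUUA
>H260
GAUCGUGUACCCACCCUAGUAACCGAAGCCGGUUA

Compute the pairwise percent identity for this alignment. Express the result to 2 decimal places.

Mismatches occur at site 1 (A/G), site 7 (A/G), site 10 (G/C), site 15 (A/C), site 18 (G/A), site 19 (A/G), site 21 (C/A), site 24 (A/C), site 25 (U/G), site 30 (U/C).
25 of the 35 sites match, so the percent identity is 25/35 × 100 = 71.43%.

71.43%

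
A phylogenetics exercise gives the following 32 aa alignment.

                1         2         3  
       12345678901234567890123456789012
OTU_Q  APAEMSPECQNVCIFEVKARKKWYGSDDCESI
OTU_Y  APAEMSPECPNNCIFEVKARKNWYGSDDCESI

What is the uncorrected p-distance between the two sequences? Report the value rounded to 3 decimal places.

0.094

Mismatches occur at site 10 (Q/P), site 12 (V/N), site 22 (K/N).
There are 3 differences over 32 sites, so p = 3/32 = 0.094.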